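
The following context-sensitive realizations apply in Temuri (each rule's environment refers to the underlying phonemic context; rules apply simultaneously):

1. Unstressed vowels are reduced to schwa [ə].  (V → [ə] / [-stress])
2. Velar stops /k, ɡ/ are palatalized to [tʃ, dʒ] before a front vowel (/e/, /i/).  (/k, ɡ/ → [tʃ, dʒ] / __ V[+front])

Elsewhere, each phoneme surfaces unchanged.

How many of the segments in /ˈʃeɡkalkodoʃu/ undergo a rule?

4

Segments that undergo a rule: /a/ → [ə] (rule 1); /o/ → [ə] (rule 1); /o/ → [ə] (rule 1); /u/ → [ə] (rule 1).
All other segments surface unchanged.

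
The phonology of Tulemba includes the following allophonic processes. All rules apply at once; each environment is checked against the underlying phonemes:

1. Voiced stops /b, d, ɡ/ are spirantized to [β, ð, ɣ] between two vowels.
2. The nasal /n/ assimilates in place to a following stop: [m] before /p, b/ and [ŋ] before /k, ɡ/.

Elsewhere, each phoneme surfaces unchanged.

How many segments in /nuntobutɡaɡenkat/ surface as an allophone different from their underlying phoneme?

3

Segments that undergo a rule: /b/ → [β] (rule 1); /ɡ/ → [ɣ] (rule 1); /n/ → [ŋ] (rule 2).
All other segments surface unchanged.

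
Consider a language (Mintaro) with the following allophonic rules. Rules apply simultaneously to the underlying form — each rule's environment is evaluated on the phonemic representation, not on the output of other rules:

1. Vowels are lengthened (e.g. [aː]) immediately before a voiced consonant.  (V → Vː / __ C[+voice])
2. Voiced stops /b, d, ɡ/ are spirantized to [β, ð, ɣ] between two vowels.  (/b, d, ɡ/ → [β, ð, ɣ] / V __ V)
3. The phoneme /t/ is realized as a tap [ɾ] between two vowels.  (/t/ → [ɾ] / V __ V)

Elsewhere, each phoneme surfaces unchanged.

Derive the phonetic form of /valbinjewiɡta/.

/v/ stays [v].
/a/ — between /v/ and /l/, before a voiced consonant — surfaces as [aː] (rule 1).
/l/ stays [l].
/b/ (between /l/ and /i/): rule 2 targets it, but not between two vowels → unchanged [b].
/i/ meets the environment for rule 1 (before a voiced consonant) → [iː].
/n/ (between /i/ and /j/) is unaffected → [n].
/j/ stays [j].
/e/ (between /j/ and /w/): before a voiced consonant, so rule 1 applies → [eː].
/w/ (between /e/ and /i/) is unaffected → [w].
/i/ meets the environment for rule 1 (before a voiced consonant) → [iː].
/ɡ/ (between /i/ and /t/) is in the target of rule 2 but the environment (between two vowels) is not met → [ɡ].
/t/ (between /ɡ/ and /a/) is in the target of rule 3 but the environment (between two vowels) is not met → [t].
/a/ (word-final) fails the environment for rule 1, so it stays [a].

[vaːlbiːnjeːwiːɡta]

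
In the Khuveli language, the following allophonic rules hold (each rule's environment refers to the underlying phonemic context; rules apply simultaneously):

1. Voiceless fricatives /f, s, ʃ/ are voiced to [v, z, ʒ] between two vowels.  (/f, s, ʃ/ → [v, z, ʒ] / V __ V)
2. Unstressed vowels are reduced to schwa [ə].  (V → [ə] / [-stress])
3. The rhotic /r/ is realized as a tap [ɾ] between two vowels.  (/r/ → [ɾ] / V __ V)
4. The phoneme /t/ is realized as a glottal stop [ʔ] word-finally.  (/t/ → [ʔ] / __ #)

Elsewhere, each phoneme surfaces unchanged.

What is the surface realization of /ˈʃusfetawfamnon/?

[ˈʃusfətəwfəmnən]

/ʃ/ (word-initial) is in the target of rule 1 but the environment (between two vowels) is not met → [ʃ].
/u/ (between /ʃ/ and /s/) is in the target of rule 2 but the environment (in an unstressed syllable) is not met → [u].
/s/ (between /u/ and /f/) fails the environment for rule 1, so it stays [s].
/f/ (between /s/ and /e/) is in the target of rule 1 but the environment (between two vowels) is not met → [f].
/e/ (between /f/ and /t/) occurs in an unstressed syllable → [ə] by rule 2.
/t/ — between /e/ and /a/; rule 4 does not apply here → [t].
/a/ (between /t/ and /w/): in an unstressed syllable, so rule 2 applies → [ə].
/w/ stays [w].
/f/ (between /w/ and /a/): rule 1 targets it, but not between two vowels → unchanged [f].
/a/ (between /f/ and /m/): in an unstressed syllable, so rule 2 applies → [ə].
/m/ (between /a/ and /n/): no rule targets it → [m].
/n/ (between /m/ and /o/): no rule targets it → [n].
/o/ — between /n/ and /n/, in an unstressed syllable — surfaces as [ə] (rule 2).
/n/ stays [n].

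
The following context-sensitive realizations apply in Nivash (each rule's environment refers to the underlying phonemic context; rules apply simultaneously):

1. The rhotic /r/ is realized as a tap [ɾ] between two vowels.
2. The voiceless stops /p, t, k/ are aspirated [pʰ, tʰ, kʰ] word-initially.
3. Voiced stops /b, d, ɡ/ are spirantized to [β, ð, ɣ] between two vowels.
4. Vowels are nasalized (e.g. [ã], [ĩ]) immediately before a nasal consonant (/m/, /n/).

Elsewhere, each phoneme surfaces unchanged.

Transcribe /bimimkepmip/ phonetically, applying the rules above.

/b/ (word-initial) fails the environment for rule 3, so it stays [b].
Rule 4 applies to /i/ (between /b/ and /m/: before a nasal consonant) → [ĩ].
/m/ stays [m].
/i/ (between /m/ and /m/) occurs before a nasal consonant → [ĩ] by rule 4.
/m/ stays [m].
/k/ (between /m/ and /e/): rule 2 targets it, but not word-initially → unchanged [k].
/e/ — between /k/ and /p/; rule 4 does not apply here → [e].
/p/ — between /e/ and /m/; rule 2 does not apply here → [p].
/m/ (between /p/ and /i/): no rule targets it → [m].
/i/ (between /m/ and /p/) fails the environment for rule 4, so it stays [i].
/p/ (word-final): rule 2 targets it, but not word-initially → unchanged [p].

[bĩmĩmkepmip]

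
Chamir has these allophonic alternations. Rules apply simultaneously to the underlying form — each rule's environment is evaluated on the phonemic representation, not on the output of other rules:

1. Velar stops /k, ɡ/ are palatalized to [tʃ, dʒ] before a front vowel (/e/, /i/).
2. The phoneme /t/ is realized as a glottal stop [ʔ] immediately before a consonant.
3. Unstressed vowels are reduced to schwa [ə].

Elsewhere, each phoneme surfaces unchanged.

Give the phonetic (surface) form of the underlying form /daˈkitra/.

/d/ — not in any rule's target class → [d].
/a/ meets the environment for rule 3 (in an unstressed syllable) → [ə].
/k/ (between /a/ and /i/) occurs before a front vowel → [tʃ] by rule 1.
/i/ (between /k/ and /t/) is in the target of rule 3 but the environment (in an unstressed syllable) is not met → [i].
/t/ (between /i/ and /r/) occurs immediately before a consonant → [ʔ] by rule 2.
/r/ stays [r].
/a/ — word-final, in an unstressed syllable — surfaces as [ə] (rule 3).

[dəˈtʃiʔrə]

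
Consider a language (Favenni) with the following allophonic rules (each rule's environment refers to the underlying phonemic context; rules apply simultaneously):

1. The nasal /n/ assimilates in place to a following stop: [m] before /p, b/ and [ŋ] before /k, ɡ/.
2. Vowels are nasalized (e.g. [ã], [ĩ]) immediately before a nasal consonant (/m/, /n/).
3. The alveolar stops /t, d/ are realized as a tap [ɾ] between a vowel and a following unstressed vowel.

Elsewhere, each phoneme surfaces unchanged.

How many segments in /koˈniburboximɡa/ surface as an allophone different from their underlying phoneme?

Segments that undergo a rule: /o/ → [õ] (rule 2); /i/ → [ĩ] (rule 2).
All other segments surface unchanged.

2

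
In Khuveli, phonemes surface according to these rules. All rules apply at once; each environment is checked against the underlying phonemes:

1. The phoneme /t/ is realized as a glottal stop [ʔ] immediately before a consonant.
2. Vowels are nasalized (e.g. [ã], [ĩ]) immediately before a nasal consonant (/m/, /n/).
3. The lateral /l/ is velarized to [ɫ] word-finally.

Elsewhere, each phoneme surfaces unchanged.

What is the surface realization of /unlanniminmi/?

[ũnlãnnĩmĩnmi]

/u/ (word-initial) occurs before a nasal consonant → [ũ] by rule 2.
/l/ — between /n/ and /a/; rule 3 does not apply here → [l].
/a/ meets the environment for rule 2 (before a nasal consonant) → [ã].
/i/ (between /n/ and /m/) occurs before a nasal consonant → [ĩ] by rule 2.
/i/ — between /m/ and /n/, before a nasal consonant — surfaces as [ĩ] (rule 2).
/i/ (word-final) fails the environment for rule 2, so it stays [i].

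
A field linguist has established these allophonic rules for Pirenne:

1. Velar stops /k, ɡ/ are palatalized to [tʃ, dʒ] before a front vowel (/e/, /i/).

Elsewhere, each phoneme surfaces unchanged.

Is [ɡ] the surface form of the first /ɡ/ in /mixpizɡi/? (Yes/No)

Rule 1 applies to /ɡ/ (between /z/ and /i/: before a front vowel) → [dʒ].
The actual realization is [dʒ], not [ɡ].

No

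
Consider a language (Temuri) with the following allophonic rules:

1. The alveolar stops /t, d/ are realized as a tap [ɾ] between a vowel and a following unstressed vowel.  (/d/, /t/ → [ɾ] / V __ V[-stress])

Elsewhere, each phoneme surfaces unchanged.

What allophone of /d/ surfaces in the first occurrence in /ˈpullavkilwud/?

/d/ (word-final): rule 1 targets it, but not between a vowel and a following unstressed vowel → unchanged [d].

[d]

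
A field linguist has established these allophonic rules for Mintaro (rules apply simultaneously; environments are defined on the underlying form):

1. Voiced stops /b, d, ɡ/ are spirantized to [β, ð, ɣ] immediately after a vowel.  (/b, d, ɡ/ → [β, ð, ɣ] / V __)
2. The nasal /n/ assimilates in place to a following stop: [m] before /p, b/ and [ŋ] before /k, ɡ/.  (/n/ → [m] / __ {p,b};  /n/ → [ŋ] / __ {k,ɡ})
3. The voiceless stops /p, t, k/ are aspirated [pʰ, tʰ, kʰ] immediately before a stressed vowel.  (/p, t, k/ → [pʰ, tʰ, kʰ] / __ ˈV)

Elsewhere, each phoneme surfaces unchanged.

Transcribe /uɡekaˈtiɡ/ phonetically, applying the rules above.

/u/ stays [u].
Rule 1 applies to /ɡ/ (between /u/ and /e/: immediately after a vowel) → [ɣ].
/e/ — not in any rule's target class → [e].
/k/ — between /e/ and /a/; rule 3 does not apply here → [k].
/a/ (between /k/ and /t/): no rule targets it → [a].
/t/ (between /a/ and /i/): immediately before a stressed vowel, so rule 3 applies → [tʰ].
/i/ stays [i].
Rule 1 applies to /ɡ/ (word-final: immediately after a vowel) → [ɣ].

[uɣekaˈtʰiɣ]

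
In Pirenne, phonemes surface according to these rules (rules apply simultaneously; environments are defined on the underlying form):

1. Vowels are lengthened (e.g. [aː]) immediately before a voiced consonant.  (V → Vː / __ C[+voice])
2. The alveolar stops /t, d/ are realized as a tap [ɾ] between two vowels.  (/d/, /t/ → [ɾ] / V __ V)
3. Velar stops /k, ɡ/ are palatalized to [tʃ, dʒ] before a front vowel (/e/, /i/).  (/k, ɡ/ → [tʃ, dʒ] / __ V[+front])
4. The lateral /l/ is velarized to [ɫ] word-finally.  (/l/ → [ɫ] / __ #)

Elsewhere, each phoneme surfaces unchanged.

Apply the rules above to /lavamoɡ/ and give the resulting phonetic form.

[laːvaːmoːɡ]

/l/ — word-initial; rule 4 does not apply here → [l].
/a/ (between /l/ and /v/) occurs before a voiced consonant → [aː] by rule 1.
/a/ — between /v/ and /m/, before a voiced consonant — surfaces as [aː] (rule 1).
/o/ (between /m/ and /ɡ/): before a voiced consonant, so rule 1 applies → [oː].
/ɡ/ (word-final): rule 3 targets it, but not before a front vowel → unchanged [ɡ].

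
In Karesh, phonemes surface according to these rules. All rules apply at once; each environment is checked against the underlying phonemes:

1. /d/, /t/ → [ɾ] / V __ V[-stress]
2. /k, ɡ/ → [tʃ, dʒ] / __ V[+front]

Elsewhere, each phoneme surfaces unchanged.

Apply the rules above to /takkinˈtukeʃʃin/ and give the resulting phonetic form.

/t/ — word-initial; rule 1 does not apply here → [t].
/a/ (between /t/ and /k/): no rule targets it → [a].
/k/ (between /a/ and /k/) is in the target of rule 2 but the environment (before a front vowel) is not met → [k].
/k/ (between /k/ and /i/): before a front vowel, so rule 2 applies → [tʃ].
/i/ (between /k/ and /n/): no rule targets it → [i].
/n/ (between /i/ and /t/) is unaffected → [n].
/t/ — between /n/ and /u/; rule 1 does not apply here → [t].
/u/ (between /t/ and /k/): no rule targets it → [u].
/k/ (between /u/ and /e/) occurs before a front vowel → [tʃ] by rule 2.
/e/ stays [e].
/ʃ/ (between /e/ and /ʃ/) is unaffected → [ʃ].
/ʃ/ stays [ʃ].
/i/ (between /ʃ/ and /n/): no rule targets it → [i].
/n/ stays [n].

[taktʃinˈtutʃeʃʃin]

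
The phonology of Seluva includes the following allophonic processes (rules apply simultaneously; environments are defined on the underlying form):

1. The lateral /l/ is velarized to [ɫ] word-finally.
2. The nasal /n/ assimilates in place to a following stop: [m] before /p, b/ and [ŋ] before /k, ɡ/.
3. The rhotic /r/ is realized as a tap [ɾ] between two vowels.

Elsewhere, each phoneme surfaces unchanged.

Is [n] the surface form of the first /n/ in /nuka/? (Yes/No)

/n/ (word-initial) fails the environment for rule 2, so it stays [n].
The actual realization is [n], which matches [n].

Yes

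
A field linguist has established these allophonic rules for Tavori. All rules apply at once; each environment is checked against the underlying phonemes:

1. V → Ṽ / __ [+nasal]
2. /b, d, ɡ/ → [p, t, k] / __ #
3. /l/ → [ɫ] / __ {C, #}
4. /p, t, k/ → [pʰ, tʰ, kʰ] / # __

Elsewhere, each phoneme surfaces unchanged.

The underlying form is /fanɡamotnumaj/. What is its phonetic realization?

[fãnɡãmotnũmaj]

/f/ stays [f].
Rule 1 applies to /a/ (between /f/ and /n/: before a nasal consonant) → [ã].
/n/ — not in any rule's target class → [n].
/ɡ/ (between /n/ and /a/): rule 2 targets it, but not word-finally → unchanged [ɡ].
/a/ meets the environment for rule 1 (before a nasal consonant) → [ã].
/m/ stays [m].
/o/ (between /m/ and /t/): rule 1 targets it, but not before a nasal consonant → unchanged [o].
/t/ (between /o/ and /n/) is in the target of rule 4 but the environment (word-initially) is not met → [t].
/n/ (between /t/ and /u/) is unaffected → [n].
Rule 1 applies to /u/ (between /n/ and /m/: before a nasal consonant) → [ũ].
/m/ (between /u/ and /a/): no rule targets it → [m].
/a/ (between /m/ and /j/) fails the environment for rule 1, so it stays [a].
/j/ (word-final) is unaffected → [j].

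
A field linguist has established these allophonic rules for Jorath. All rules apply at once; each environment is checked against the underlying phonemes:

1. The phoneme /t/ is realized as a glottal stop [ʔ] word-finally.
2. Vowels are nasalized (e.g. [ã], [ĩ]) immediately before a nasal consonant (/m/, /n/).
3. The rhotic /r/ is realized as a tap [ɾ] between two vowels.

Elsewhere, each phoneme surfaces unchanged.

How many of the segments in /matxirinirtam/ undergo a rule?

Segments that undergo a rule: /r/ → [ɾ] (rule 3); /i/ → [ĩ] (rule 2); /a/ → [ã] (rule 2).
All other segments surface unchanged.

3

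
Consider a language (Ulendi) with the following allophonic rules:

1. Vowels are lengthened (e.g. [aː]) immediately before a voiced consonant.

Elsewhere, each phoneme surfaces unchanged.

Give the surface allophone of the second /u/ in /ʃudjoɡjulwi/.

Rule 1 applies to /u/ (between /j/ and /l/: before a voiced consonant) → [uː].

[uː]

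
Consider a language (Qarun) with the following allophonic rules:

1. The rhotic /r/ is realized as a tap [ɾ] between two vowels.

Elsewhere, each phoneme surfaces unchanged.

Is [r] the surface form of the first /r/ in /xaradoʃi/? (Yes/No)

/r/ (between /a/ and /a/) occurs between two vowels → [ɾ] by rule 1.
The actual realization is [ɾ], not [r].

No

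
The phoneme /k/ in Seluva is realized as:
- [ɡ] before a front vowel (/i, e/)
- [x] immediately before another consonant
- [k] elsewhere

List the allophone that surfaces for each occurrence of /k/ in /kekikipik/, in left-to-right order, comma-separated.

Occurrence 1 (position 1): before a front vowel (/i, e/) → [ɡ].
Occurrence 2 (position 3): before a front vowel (/i, e/) → [ɡ].
Occurrence 3 (position 5): before a front vowel (/i, e/) → [ɡ].
Occurrence 4 (position 9): no conditioning environment matches → elsewhere allophone [k].

[ɡ], [ɡ], [ɡ], [k]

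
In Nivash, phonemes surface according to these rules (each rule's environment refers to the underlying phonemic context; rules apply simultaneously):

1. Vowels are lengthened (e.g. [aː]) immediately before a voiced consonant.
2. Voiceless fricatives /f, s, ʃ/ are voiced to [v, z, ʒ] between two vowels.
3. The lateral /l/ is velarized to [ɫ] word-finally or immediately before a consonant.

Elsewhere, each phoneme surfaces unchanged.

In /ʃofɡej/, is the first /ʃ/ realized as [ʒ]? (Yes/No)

/ʃ/ (word-initial) fails the environment for rule 2, so it stays [ʃ].
The actual realization is [ʃ], not [ʒ].

No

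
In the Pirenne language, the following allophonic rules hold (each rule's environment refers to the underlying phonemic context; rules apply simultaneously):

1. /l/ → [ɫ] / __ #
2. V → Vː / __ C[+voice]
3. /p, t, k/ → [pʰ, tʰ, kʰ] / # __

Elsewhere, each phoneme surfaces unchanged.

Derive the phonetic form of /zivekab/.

[ziːvekaːb]

/z/ (word-initial): no rule targets it → [z].
/i/ (between /z/ and /v/): before a voiced consonant, so rule 2 applies → [iː].
/v/ (between /i/ and /e/) is unaffected → [v].
/e/ (between /v/ and /k/): rule 2 targets it, but not before a voiced consonant → unchanged [e].
/k/ (between /e/ and /a/) fails the environment for rule 3, so it stays [k].
/a/ (between /k/ and /b/) occurs before a voiced consonant → [aː] by rule 2.
/b/ — not in any rule's target class → [b].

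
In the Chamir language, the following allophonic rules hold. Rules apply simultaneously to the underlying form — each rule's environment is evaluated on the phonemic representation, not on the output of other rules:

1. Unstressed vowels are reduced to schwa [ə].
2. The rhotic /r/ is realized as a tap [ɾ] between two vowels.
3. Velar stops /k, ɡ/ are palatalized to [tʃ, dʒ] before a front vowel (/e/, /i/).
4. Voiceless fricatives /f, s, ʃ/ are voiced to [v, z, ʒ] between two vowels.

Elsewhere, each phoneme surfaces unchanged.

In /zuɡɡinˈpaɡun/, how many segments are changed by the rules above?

4

Segments that undergo a rule: /u/ → [ə] (rule 1); /ɡ/ → [dʒ] (rule 3); /i/ → [ə] (rule 1); /u/ → [ə] (rule 1).
All other segments surface unchanged.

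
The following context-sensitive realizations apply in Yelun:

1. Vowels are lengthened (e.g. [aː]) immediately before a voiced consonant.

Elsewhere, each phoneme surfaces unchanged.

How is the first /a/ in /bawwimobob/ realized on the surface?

/a/ (between /b/ and /w/) occurs before a voiced consonant → [aː] by rule 1.

[aː]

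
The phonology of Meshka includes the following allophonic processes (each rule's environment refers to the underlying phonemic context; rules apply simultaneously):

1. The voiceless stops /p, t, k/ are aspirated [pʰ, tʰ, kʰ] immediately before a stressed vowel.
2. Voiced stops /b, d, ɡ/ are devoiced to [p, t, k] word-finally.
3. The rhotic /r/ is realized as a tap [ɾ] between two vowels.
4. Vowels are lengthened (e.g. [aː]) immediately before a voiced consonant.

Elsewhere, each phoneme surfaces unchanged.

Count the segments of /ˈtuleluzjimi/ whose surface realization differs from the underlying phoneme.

Segments that undergo a rule: /t/ → [tʰ] (rule 1); /u/ → [uː] (rule 4); /e/ → [eː] (rule 4); /u/ → [uː] (rule 4); /i/ → [iː] (rule 4).
All other segments surface unchanged.

5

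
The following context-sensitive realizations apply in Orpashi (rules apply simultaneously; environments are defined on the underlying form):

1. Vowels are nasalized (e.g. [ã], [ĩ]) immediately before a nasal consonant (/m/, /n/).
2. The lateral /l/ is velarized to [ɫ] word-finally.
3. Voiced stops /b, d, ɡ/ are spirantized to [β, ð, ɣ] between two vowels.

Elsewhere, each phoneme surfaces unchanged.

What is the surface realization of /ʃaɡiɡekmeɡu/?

/ʃ/ stays [ʃ].
/a/ (between /ʃ/ and /ɡ/): rule 1 targets it, but not before a nasal consonant → unchanged [a].
/ɡ/ (between /a/ and /i/) occurs between two vowels → [ɣ] by rule 3.
/i/ (between /ɡ/ and /ɡ/): rule 1 targets it, but not before a nasal consonant → unchanged [i].
/ɡ/ (between /i/ and /e/) occurs between two vowels → [ɣ] by rule 3.
/e/ — between /ɡ/ and /k/; rule 1 does not apply here → [e].
/k/ (between /e/ and /m/) is unaffected → [k].
/m/ — not in any rule's target class → [m].
/e/ (between /m/ and /ɡ/) fails the environment for rule 1, so it stays [e].
/ɡ/ (between /e/ and /u/): between two vowels, so rule 3 applies → [ɣ].
/u/ (word-final) fails the environment for rule 1, so it stays [u].

[ʃaɣiɣekmeɣu]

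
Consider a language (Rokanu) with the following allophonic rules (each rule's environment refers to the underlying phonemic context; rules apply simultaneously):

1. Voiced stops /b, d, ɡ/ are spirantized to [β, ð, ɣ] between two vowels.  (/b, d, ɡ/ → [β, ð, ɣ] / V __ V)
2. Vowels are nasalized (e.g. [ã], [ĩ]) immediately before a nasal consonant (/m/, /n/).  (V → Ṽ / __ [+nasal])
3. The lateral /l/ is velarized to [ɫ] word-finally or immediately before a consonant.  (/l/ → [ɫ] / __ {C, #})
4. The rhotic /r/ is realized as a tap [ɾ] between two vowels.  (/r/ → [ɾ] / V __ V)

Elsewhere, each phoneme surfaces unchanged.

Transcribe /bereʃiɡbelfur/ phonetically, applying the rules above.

/b/ (word-initial) is in the target of rule 1 but the environment (between two vowels) is not met → [b].
/e/ — between /b/ and /r/; rule 2 does not apply here → [e].
Rule 4 applies to /r/ (between /e/ and /e/: between two vowels) → [ɾ].
/e/ (between /r/ and /ʃ/): rule 2 targets it, but not before a nasal consonant → unchanged [e].
/ʃ/ stays [ʃ].
/i/ (between /ʃ/ and /ɡ/) fails the environment for rule 2, so it stays [i].
/ɡ/ (between /i/ and /b/) is in the target of rule 1 but the environment (between two vowels) is not met → [ɡ].
/b/ — between /ɡ/ and /e/; rule 1 does not apply here → [b].
/e/ — between /b/ and /l/; rule 2 does not apply here → [e].
/l/ — between /e/ and /f/, word-finally or immediately before a consonant — surfaces as [ɫ] (rule 3).
/f/ (between /l/ and /u/) is unaffected → [f].
/u/ (between /f/ and /r/) is in the target of rule 2 but the environment (before a nasal consonant) is not met → [u].
/r/ (word-final) is in the target of rule 4 but the environment (between two vowels) is not met → [r].

[beɾeʃiɡbeɫfur]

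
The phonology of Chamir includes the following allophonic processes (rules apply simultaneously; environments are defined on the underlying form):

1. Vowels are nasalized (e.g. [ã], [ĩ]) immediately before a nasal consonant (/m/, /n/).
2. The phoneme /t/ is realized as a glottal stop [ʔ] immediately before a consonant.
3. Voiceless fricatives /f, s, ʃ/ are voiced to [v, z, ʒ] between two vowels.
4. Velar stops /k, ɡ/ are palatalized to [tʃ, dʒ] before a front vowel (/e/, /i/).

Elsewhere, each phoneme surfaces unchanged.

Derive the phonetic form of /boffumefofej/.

[boffũmevovej]

/o/ — between /b/ and /f/; rule 1 does not apply here → [o].
/f/ (between /o/ and /f/) fails the environment for rule 3, so it stays [f].
/f/ (between /f/ and /u/) is in the target of rule 3 but the environment (between two vowels) is not met → [f].
/u/ (between /f/ and /m/): before a nasal consonant, so rule 1 applies → [ũ].
/e/ (between /m/ and /f/) fails the environment for rule 1, so it stays [e].
/f/ meets the environment for rule 3 (between two vowels) → [v].
/o/ (between /f/ and /f/): rule 1 targets it, but not before a nasal consonant → unchanged [o].
/f/ (between /o/ and /e/) occurs between two vowels → [v] by rule 3.
/e/ (between /f/ and /j/) fails the environment for rule 1, so it stays [e].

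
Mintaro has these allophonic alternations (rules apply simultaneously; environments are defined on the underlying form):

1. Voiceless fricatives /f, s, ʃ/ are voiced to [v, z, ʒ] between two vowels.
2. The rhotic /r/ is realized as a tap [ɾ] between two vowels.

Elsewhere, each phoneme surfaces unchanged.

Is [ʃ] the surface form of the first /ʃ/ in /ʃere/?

/ʃ/ (word-initial): rule 1 targets it, but not between two vowels → unchanged [ʃ].
The actual realization is [ʃ], which matches [ʃ].

Yes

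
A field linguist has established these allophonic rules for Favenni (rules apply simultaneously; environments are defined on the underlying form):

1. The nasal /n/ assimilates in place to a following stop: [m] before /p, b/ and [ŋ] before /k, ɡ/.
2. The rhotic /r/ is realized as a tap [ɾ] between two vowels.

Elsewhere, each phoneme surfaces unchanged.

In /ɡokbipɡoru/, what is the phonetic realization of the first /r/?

/r/ (between /o/ and /u/): between two vowels, so rule 2 applies → [ɾ].

[ɾ]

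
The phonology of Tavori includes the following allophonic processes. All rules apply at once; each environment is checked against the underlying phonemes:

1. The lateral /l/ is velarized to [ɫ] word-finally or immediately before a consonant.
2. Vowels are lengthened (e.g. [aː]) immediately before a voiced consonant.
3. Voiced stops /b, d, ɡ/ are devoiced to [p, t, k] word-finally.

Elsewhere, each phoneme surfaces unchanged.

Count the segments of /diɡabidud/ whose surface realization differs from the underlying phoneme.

5

Segments that undergo a rule: /i/ → [iː] (rule 2); /a/ → [aː] (rule 2); /i/ → [iː] (rule 2); /u/ → [uː] (rule 2); /d/ → [t] (rule 3).
All other segments surface unchanged.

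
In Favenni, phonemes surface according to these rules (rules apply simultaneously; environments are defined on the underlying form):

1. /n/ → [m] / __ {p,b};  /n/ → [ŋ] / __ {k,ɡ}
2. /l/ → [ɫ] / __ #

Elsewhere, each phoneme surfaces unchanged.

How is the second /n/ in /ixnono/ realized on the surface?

/n/ (between /o/ and /o/): rule 1 targets it, but not before a labial or velar stop → unchanged [n].

[n]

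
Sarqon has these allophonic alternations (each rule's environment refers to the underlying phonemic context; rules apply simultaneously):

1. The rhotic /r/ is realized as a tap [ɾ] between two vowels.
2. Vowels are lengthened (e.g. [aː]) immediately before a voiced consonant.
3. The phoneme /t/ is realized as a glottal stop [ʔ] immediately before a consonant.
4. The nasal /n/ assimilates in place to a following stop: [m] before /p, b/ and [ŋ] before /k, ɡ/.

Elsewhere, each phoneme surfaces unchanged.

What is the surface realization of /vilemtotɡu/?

/v/ (word-initial): no rule targets it → [v].
/i/ (between /v/ and /l/): before a voiced consonant, so rule 2 applies → [iː].
/l/ stays [l].
/e/ (between /l/ and /m/) occurs before a voiced consonant → [eː] by rule 2.
/m/ stays [m].
/t/ (between /m/ and /o/): rule 3 targets it, but not immediately before a consonant → unchanged [t].
/o/ — between /t/ and /t/; rule 2 does not apply here → [o].
Rule 3 applies to /t/ (between /o/ and /ɡ/: immediately before a consonant) → [ʔ].
/ɡ/ (between /t/ and /u/): no rule targets it → [ɡ].
/u/ (word-final) fails the environment for rule 2, so it stays [u].

[viːleːmtoʔɡu]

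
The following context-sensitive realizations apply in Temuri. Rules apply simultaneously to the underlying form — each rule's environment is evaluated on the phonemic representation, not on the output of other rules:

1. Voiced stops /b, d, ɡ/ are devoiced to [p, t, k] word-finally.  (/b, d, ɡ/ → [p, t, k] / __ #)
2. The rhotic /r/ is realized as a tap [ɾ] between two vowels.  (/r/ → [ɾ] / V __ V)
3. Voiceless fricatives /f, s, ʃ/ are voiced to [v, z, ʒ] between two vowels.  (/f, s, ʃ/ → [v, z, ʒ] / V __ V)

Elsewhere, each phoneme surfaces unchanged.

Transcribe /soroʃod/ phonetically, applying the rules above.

/s/ (word-initial) is in the target of rule 3 but the environment (between two vowels) is not met → [s].
/o/ — not in any rule's target class → [o].
/r/ (between /o/ and /o/) occurs between two vowels → [ɾ] by rule 2.
/o/ stays [o].
/ʃ/ (between /o/ and /o/) occurs between two vowels → [ʒ] by rule 3.
/o/ (between /ʃ/ and /d/): no rule targets it → [o].
Rule 1 applies to /d/ (word-final: word-finally) → [t].

[soɾoʒot]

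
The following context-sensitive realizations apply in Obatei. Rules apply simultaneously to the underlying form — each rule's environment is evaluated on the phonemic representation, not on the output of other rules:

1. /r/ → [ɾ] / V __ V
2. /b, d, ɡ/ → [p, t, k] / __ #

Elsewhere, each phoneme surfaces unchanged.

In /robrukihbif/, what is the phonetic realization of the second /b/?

/b/ (between /h/ and /i/): rule 2 targets it, but not word-finally → unchanged [b].

[b]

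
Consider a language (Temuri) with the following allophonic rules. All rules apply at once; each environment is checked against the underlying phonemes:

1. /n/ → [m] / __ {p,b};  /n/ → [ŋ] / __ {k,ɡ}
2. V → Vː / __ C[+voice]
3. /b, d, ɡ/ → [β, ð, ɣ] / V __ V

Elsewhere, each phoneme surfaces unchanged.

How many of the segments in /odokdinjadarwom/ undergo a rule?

7

Segments that undergo a rule: /o/ → [oː] (rule 2); /d/ → [ð] (rule 3); /i/ → [iː] (rule 2); /a/ → [aː] (rule 2); /d/ → [ð] (rule 3); /a/ → [aː] (rule 2); /o/ → [oː] (rule 2).
All other segments surface unchanged.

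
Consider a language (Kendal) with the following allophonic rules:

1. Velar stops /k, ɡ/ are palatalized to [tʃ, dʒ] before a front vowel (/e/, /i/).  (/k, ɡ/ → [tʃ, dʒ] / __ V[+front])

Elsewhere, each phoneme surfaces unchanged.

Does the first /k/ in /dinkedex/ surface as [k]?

/k/ meets the environment for rule 1 (before a front vowel) → [tʃ].
The actual realization is [tʃ], not [k].

No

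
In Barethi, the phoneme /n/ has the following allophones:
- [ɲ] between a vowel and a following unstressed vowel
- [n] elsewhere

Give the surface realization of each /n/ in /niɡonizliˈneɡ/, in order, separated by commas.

Occurrence 1 (position 1): no conditioning environment matches → elsewhere allophone [n].
Occurrence 2 (position 5): between a vowel and a following unstressed vowel → [ɲ].
Occurrence 3 (position 10): no conditioning environment matches → elsewhere allophone [n].

[n], [ɲ], [n]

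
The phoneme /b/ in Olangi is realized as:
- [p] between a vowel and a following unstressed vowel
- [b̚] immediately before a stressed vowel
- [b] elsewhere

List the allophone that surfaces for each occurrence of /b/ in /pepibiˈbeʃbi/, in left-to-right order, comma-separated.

[p], [b̚], [b]

Occurrence 1 (position 5): between a vowel and a following unstressed vowel → [p].
Occurrence 2 (position 7): immediately before a stressed vowel → [b̚].
Occurrence 3 (position 10): no conditioning environment matches → elsewhere allophone [b].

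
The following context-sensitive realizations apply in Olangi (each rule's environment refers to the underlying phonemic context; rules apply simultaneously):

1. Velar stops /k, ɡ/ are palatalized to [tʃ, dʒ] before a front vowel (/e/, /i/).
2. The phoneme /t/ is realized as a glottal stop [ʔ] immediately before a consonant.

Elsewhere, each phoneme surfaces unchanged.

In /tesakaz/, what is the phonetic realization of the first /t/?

[t]

/t/ (word-initial): rule 2 targets it, but not immediately before a consonant → unchanged [t].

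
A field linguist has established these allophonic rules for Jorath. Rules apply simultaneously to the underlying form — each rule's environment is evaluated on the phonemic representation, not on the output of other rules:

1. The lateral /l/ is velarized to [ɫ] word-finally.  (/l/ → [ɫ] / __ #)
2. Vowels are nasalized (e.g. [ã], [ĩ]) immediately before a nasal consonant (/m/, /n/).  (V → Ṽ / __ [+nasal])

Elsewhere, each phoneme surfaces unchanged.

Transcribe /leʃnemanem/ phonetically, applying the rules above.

/l/ (word-initial) fails the environment for rule 1, so it stays [l].
/e/ — between /l/ and /ʃ/; rule 2 does not apply here → [e].
/ʃ/ stays [ʃ].
/n/ — not in any rule's target class → [n].
/e/ meets the environment for rule 2 (before a nasal consonant) → [ẽ].
/m/ stays [m].
Rule 2 applies to /a/ (between /m/ and /n/: before a nasal consonant) → [ã].
/n/ stays [n].
/e/ (between /n/ and /m/): before a nasal consonant, so rule 2 applies → [ẽ].
/m/ — not in any rule's target class → [m].

[leʃnẽmãnẽm]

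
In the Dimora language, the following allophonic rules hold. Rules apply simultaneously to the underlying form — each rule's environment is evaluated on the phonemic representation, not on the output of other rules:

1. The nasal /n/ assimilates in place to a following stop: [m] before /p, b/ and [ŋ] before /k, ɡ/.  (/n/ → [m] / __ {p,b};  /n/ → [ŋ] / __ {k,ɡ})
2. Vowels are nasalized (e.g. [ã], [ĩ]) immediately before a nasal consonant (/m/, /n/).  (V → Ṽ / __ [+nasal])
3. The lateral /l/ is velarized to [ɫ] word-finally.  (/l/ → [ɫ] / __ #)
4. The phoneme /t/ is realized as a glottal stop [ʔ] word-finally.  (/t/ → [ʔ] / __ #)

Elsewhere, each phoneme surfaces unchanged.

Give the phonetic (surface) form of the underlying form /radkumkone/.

/a/ (between /r/ and /d/): rule 2 targets it, but not before a nasal consonant → unchanged [a].
/u/ (between /k/ and /m/) occurs before a nasal consonant → [ũ] by rule 2.
/o/ (between /k/ and /n/) occurs before a nasal consonant → [õ] by rule 2.
/n/ (between /o/ and /e/) is in the target of rule 1 but the environment (before a labial or velar stop) is not met → [n].
/e/ (word-final) is in the target of rule 2 but the environment (before a nasal consonant) is not met → [e].

[radkũmkõne]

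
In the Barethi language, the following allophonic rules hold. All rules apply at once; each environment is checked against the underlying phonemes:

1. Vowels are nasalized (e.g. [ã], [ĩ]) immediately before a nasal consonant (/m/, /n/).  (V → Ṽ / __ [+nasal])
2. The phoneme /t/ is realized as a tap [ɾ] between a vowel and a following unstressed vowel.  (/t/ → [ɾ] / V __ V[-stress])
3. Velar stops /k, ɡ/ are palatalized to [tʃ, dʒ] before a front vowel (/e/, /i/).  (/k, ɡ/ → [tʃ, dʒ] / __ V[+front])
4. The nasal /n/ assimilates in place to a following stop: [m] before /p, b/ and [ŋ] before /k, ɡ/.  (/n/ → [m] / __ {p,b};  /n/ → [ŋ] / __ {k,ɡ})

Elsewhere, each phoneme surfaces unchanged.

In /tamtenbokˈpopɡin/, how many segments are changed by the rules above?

Segments that undergo a rule: /a/ → [ã] (rule 1); /e/ → [ẽ] (rule 1); /n/ → [m] (rule 4); /ɡ/ → [dʒ] (rule 3); /i/ → [ĩ] (rule 1).
All other segments surface unchanged.

5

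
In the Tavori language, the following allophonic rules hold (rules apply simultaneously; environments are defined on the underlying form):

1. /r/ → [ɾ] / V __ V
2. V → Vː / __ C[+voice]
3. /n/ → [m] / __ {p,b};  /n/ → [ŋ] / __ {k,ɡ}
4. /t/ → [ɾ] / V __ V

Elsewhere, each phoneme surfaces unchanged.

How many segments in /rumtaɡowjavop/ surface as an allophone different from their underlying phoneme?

4

Segments that undergo a rule: /u/ → [uː] (rule 2); /a/ → [aː] (rule 2); /o/ → [oː] (rule 2); /a/ → [aː] (rule 2).
All other segments surface unchanged.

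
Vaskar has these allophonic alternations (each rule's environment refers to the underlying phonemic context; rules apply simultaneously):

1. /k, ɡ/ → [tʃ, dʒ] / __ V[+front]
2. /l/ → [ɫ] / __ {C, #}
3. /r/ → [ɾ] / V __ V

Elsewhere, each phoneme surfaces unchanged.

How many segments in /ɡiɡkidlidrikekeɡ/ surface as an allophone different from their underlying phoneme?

4

Segments that undergo a rule: /ɡ/ → [dʒ] (rule 1); /k/ → [tʃ] (rule 1); /k/ → [tʃ] (rule 1); /k/ → [tʃ] (rule 1).
All other segments surface unchanged.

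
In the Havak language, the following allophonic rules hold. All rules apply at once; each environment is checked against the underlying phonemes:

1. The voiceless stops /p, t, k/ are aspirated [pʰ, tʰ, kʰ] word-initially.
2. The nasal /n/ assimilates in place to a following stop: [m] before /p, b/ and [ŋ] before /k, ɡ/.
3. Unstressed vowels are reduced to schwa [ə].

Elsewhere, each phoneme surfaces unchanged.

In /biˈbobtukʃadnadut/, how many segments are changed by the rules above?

Segments that undergo a rule: /i/ → [ə] (rule 3); /u/ → [ə] (rule 3); /a/ → [ə] (rule 3); /a/ → [ə] (rule 3); /u/ → [ə] (rule 3).
All other segments surface unchanged.

5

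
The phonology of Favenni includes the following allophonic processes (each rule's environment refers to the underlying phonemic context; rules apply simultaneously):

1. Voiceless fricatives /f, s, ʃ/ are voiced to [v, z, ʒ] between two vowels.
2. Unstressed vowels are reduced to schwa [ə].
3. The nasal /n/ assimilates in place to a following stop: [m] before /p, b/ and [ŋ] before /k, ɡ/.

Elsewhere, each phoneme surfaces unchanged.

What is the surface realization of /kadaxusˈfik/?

/k/ — not in any rule's target class → [k].
/a/ (between /k/ and /d/): in an unstressed syllable, so rule 2 applies → [ə].
/d/ — not in any rule's target class → [d].
/a/ — between /d/ and /x/, in an unstressed syllable — surfaces as [ə] (rule 2).
/x/ stays [x].
/u/ — between /x/ and /s/, in an unstressed syllable — surfaces as [ə] (rule 2).
/s/ — between /u/ and /f/; rule 1 does not apply here → [s].
/f/ (between /s/ and /i/) fails the environment for rule 1, so it stays [f].
/i/ (between /f/ and /k/) is in the target of rule 2 but the environment (in an unstressed syllable) is not met → [i].
/k/ stays [k].

[kədəxəsˈfik]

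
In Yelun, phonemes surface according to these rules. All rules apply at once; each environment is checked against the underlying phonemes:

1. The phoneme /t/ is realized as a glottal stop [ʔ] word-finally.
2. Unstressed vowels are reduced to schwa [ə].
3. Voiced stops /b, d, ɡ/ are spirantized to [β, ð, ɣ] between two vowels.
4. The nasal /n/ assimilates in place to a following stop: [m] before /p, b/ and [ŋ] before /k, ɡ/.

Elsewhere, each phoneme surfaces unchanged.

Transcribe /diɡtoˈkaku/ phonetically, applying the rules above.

/d/ — word-initial; rule 3 does not apply here → [d].
Rule 2 applies to /i/ (between /d/ and /ɡ/: in an unstressed syllable) → [ə].
/ɡ/ (between /i/ and /t/) is in the target of rule 3 but the environment (between two vowels) is not met → [ɡ].
/t/ (between /ɡ/ and /o/): rule 1 targets it, but not word-finally → unchanged [t].
/o/ meets the environment for rule 2 (in an unstressed syllable) → [ə].
/a/ (between /k/ and /k/) fails the environment for rule 2, so it stays [a].
/u/ (word-final) occurs in an unstressed syllable → [ə] by rule 2.

[dəɡtəˈkakə]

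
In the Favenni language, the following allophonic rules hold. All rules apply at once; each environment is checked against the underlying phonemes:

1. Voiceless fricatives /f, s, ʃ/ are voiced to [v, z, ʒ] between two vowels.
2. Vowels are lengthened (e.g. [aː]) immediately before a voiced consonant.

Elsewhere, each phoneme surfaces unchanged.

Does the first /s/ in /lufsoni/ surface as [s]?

/s/ — between /f/ and /o/; rule 1 does not apply here → [s].
The actual realization is [s], which matches [s].

Yes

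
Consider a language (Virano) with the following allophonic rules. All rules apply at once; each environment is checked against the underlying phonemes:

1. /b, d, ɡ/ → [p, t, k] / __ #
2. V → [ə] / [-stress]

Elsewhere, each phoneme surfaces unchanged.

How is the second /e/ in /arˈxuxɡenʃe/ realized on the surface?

/e/ — word-final, in an unstressed syllable — surfaces as [ə] (rule 2).

[ə]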